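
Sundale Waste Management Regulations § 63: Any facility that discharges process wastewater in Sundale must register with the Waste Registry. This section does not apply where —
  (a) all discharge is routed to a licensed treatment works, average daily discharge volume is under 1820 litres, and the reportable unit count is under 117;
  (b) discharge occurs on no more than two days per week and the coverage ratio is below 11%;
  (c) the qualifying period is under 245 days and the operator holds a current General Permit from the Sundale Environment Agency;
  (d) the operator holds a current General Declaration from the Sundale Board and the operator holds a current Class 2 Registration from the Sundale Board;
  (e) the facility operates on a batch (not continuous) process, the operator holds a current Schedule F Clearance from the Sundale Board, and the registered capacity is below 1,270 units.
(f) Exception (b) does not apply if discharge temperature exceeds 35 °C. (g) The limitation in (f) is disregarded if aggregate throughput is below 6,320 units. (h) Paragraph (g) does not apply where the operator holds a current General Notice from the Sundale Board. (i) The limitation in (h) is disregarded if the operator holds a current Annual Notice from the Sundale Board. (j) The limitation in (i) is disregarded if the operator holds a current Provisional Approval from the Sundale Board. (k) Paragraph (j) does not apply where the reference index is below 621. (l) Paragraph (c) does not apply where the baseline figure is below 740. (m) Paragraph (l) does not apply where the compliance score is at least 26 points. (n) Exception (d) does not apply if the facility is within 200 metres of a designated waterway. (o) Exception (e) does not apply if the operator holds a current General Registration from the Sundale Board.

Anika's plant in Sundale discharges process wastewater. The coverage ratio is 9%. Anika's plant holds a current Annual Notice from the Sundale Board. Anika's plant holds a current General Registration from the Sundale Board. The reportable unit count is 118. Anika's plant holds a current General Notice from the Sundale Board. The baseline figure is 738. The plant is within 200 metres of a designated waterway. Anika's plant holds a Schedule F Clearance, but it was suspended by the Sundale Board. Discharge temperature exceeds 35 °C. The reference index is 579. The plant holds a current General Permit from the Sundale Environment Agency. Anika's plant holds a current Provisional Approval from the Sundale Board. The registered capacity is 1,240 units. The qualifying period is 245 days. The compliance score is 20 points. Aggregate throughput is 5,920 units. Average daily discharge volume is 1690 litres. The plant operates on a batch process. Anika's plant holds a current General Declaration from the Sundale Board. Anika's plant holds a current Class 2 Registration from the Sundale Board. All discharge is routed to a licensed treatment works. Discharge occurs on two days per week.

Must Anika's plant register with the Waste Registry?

Exception (a) does not apply: the reportable unit count is 118, not under 117.
Exception (b): discharge occurs on no more than two days per week; the coverage ratio is 9%, below the 11% limit — every condition holds. Under paragraphs (f)–(k): (f) would limit (b) — discharge temperature exceeds 35 °C — but (g) sets (f) aside: (g) is engaged — aggregate throughput is 5,920 units, below the 6,320 units limit. (h) would limit (g) — a current General Notice is held — but (i) sets (h) aside: (i) operates against (h): a current Annual Notice is held. (j) would limit (i) — a current Provisional Approval is held — but (k) sets (j) aside: (k) operates against (j): the reference index is 579, below the 621 limit. Exception (b) stands.
Exception (c) requires that the qualifying period is under 245 days; but the qualifying period is 245 days, not under 245 days, so (c) is unavailable.
Exception (d)'s conditions are all satisfied: a current General Declaration is held; a current Class 2 Registration is held. But applying paragraph (n): (n) operates against (d): the plant is within 200 m of a designated waterway. So (d) is unavailable.
Exception (e) does not apply: the Schedule F Clearance is not current.

No — exception (b) applies; Anika's plant is not required to register with the Waste Registry.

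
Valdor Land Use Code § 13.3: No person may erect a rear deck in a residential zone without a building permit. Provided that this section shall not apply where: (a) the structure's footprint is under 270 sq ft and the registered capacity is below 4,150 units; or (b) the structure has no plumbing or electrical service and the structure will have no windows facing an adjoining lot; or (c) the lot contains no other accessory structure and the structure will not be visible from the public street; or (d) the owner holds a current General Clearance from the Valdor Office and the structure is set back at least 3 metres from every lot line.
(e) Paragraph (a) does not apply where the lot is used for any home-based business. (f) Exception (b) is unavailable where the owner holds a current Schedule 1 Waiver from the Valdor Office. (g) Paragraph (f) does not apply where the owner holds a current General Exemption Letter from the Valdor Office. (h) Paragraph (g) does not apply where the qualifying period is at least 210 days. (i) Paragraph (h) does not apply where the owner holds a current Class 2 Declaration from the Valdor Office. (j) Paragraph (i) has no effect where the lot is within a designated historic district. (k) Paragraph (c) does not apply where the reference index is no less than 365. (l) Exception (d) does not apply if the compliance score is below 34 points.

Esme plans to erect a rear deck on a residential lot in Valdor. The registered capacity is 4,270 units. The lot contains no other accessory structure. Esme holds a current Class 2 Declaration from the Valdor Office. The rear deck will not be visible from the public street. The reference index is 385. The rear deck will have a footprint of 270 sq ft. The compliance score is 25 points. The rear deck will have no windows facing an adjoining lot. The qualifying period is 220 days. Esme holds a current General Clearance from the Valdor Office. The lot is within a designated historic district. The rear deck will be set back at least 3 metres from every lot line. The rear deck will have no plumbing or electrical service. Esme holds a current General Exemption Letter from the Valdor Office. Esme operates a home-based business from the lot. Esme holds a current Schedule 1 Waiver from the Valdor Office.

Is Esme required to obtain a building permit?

Exception (a) requires that the structure's footprint is under 270 sq ft; but the structure's footprint is 270 sq ft, not under 270 sq ft, so (a) is unavailable.
All of (b)'s requirements are met (there is no plumbing or electrical service; no windows face an adjoining lot). But applying paragraphs (f)–(j): (f) is triggered — a current Schedule 1 Waiver is held. (g) would limit (f) — a current General Exemption Letter is held — but (h) sets (g) aside: (h) operates against (g): the qualifying period is 220 days, meeting the 210 days threshold. (i) applies (a current Class 2 Declaration is held), but is overridden by (j): (j) operates against (i): the lot is in a historic district. (b) is therefore removed.
Exception (c): the lot has no other accessory structure; the structure will not be visible from the street — every condition holds. Turning to paragraph (k): (k) is triggered — the reference index is 385, meeting the 365 threshold. (c) is therefore removed.
Exception (d)'s conditions are all satisfied: a current General Clearance is held; the setback is at least 3 m on every side. But applying paragraph (l): (l) operates against (d): the compliance score is 25 points, below the 34 points limit. Exception (d) does not apply.
No exception displaces § 13.3.

Yes — Esme must obtain a building permit.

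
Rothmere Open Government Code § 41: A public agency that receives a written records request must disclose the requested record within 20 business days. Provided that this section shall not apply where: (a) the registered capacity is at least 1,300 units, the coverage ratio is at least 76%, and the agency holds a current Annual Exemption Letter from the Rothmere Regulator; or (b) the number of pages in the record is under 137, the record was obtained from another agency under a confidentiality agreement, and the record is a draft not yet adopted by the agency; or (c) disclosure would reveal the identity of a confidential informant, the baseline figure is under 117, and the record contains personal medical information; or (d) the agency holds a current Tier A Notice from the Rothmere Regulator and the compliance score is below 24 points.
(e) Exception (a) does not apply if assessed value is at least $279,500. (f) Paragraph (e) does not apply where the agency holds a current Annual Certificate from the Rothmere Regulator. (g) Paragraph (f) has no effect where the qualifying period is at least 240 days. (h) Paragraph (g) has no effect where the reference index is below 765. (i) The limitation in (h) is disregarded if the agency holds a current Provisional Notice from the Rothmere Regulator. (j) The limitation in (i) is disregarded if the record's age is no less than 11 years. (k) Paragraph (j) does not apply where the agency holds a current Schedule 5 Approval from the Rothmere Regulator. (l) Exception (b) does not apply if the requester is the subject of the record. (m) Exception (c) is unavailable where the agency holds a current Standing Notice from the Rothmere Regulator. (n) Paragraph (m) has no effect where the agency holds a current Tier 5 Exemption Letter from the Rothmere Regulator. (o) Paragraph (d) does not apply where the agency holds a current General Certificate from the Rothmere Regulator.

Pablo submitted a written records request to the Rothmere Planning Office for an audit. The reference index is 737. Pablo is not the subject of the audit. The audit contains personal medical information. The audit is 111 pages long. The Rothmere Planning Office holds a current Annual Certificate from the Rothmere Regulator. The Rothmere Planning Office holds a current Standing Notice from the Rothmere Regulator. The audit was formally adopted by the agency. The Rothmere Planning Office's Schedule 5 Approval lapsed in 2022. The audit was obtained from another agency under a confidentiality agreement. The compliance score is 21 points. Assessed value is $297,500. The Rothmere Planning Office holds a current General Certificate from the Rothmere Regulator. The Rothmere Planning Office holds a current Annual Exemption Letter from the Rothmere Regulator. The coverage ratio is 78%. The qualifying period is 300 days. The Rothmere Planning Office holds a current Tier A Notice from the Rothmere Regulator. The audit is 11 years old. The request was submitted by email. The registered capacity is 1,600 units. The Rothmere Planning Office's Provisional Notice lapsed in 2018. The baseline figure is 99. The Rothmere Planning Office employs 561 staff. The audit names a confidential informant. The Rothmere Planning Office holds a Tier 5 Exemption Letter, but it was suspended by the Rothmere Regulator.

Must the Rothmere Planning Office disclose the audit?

All of (a)'s requirements are met (the registered capacity is 1,600 units, meeting the 1,300 units threshold; the coverage ratio is 78%, meeting the 76% threshold; a current Annual Exemption Letter is held). Applying paragraphs (e)–(k): (e) is triggered (assessed value is $297,500, meeting the $279,500 threshold), but is overridden by (f): (f) operates against (e): a current Annual Certificate is held. (g) applies (the qualifying period is 300 days, meeting the 240 days threshold), but is displaced by (h): (h) operates — the reference index is 737, below the 765 limit. (i) is not triggered (there is no Provisional Notice in force), so (h) stands. (a) remains available.
Exception (b) fails — the audit has been formally adopted.
All of (c)'s requirements are met (the audit names a confidential informant; the baseline figure is 99, under the 117 limit; the audit contains personal medical information). However, paragraphs (m)–(n) must be considered: (m) operates against (c): a current Standing Notice is held. (n), which would lift (m), is inapplicable — there is no Tier 5 Exemption Letter in force. Exception (c) does not apply.
Exception (d): a current Tier A Notice is held; the compliance score is 21 points, below the 24 points limit — every condition holds. Turning to paragraph (o): (o) operates against (d): a current General Certificate is held. (d) is therefore removed.

No — exception (a) applies; the Rothmere Planning Office is not required to disclose the audit.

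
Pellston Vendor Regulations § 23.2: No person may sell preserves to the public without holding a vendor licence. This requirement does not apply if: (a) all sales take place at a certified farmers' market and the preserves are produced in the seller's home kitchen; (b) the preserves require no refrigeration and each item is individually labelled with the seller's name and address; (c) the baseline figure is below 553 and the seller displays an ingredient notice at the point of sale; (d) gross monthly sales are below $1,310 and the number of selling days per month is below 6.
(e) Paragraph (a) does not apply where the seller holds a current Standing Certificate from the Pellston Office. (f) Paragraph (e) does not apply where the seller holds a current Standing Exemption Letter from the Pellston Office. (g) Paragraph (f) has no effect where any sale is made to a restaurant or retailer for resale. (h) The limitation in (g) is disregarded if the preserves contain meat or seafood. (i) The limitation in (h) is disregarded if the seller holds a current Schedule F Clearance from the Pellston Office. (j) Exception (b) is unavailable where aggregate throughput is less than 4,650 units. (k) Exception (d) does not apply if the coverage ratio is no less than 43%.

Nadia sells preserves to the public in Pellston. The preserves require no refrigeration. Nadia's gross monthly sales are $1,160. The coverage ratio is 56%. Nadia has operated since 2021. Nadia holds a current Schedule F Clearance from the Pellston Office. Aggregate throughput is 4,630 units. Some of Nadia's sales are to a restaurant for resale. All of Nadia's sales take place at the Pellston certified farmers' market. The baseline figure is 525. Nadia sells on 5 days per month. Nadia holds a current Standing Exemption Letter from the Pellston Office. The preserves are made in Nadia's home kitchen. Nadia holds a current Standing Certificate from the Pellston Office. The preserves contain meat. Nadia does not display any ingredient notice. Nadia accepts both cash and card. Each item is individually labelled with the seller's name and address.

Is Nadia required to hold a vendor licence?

Yes — Nadia must hold a vendor licence.

All of (a)'s requirements are met (all sales are at a certified farmers' market; the preserves are home-kitchen produced). However, paragraphs (e)–(i) must be considered: (e) operates against (a): a current Standing Certificate is held. (f) would limit (e) — a current Standing Exemption Letter is held — but (g) sets (f) aside: (g) operates against (f): some sales are to a restaurant for resale. (h) operates (the preserves contain meat), but is itself disapplied by (i): (i) operates against (h): a current Schedule F Clearance is held. (a) is therefore removed.
Exception (b) is satisfied on its face — the preserves are shelf-stable; items are individually labelled. But: (j) operates against (b): aggregate throughput is 4,630 units, less than the 4,650 units limit. (b) is therefore removed.
Exception (c) fails — no ingredient notice is displayed.
Exception (d)'s conditions are all satisfied: gross monthly sales are $1,160, below the $1,310 limit; the number of selling days per month is 5, below the 6 limit. But: (k) operates against (d): the coverage ratio is 56%, meeting the 43% threshold. (d) is therefore removed.
No exception is made out. Nadia falls within the general rule.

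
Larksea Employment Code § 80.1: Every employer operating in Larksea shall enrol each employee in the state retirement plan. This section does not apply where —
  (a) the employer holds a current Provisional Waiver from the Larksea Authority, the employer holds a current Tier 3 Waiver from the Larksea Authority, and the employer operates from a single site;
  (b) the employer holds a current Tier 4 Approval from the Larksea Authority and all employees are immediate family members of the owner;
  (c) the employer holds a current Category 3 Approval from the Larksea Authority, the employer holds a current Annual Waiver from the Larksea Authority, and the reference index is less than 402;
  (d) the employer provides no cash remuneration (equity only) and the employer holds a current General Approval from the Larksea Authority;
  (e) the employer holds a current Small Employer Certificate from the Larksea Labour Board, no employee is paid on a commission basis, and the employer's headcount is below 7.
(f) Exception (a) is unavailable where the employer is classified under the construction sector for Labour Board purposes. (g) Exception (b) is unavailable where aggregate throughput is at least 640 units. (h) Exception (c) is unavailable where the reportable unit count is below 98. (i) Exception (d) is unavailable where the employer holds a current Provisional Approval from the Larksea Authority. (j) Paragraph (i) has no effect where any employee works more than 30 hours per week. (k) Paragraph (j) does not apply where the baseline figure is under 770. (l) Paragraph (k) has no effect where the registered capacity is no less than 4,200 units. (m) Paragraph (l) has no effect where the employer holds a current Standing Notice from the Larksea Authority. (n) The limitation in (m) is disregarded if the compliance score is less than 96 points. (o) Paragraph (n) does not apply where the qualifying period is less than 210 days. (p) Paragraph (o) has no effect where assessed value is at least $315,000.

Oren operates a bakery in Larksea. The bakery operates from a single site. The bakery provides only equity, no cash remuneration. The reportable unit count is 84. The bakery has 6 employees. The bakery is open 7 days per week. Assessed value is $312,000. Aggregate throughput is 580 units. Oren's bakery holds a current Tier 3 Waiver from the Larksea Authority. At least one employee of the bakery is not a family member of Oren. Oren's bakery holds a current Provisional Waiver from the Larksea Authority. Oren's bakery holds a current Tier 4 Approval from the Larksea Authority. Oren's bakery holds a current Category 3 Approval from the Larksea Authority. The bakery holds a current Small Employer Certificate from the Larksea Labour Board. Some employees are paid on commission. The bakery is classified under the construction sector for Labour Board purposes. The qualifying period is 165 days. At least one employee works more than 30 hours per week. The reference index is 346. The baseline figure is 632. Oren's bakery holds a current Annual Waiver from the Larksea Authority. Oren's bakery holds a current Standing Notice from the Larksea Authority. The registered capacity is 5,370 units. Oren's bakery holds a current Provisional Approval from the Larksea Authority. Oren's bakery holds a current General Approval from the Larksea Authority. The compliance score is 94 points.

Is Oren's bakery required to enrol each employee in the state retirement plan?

Yes — Oren's bakery must enrol each employee in the state retirement plan.

Exception (a) is satisfied on its face — a current Provisional Waiver is held; a current Tier 3 Waiver is held; the employer operates from a single site. Turning to paragraph (f): (f) operates against (a): the bakery is classified under the construction sector. (a) is therefore removed.
Exception (b) does not apply: at least one employee is not a family member.
Exception (c): a current Category 3 Approval is held; a current Annual Waiver is held; the reference index is 346, less than the 402 limit — every condition holds. But applying paragraph (h): (h) is triggered — the reportable unit count is 84, below the 98 limit. Exception (c) does not apply.
Exception (d)'s conditions are all satisfied: remuneration is equity-only; a current General Approval is held. But: (i) operates — a current Provisional Approval is held. (j) would limit (i) — at least one employee exceeds 30 hours/week — but (k) sets (j) aside: (k) operates against (j): the baseline figure is 632, under the 770 limit. (l) applies (the registered capacity is 5,370 units, meeting the 4,200 units threshold), but is set aside by (m): (m) operates against (l): a current Standing Notice is held. (n) would limit (m) — the compliance score is 94 points, less than the 96 points limit — but (o) sets (n) aside: (o) is triggered — the qualifying period is 165 days, less than the 210 days limit. (p) does not operate here (assessed value is $312,000, short of $315,000), so (o) stands. Exception (d) does not apply.
Exception (e) does not apply: some employees are paid on commission.
None of the exceptions is available; § 80.1 applies in full.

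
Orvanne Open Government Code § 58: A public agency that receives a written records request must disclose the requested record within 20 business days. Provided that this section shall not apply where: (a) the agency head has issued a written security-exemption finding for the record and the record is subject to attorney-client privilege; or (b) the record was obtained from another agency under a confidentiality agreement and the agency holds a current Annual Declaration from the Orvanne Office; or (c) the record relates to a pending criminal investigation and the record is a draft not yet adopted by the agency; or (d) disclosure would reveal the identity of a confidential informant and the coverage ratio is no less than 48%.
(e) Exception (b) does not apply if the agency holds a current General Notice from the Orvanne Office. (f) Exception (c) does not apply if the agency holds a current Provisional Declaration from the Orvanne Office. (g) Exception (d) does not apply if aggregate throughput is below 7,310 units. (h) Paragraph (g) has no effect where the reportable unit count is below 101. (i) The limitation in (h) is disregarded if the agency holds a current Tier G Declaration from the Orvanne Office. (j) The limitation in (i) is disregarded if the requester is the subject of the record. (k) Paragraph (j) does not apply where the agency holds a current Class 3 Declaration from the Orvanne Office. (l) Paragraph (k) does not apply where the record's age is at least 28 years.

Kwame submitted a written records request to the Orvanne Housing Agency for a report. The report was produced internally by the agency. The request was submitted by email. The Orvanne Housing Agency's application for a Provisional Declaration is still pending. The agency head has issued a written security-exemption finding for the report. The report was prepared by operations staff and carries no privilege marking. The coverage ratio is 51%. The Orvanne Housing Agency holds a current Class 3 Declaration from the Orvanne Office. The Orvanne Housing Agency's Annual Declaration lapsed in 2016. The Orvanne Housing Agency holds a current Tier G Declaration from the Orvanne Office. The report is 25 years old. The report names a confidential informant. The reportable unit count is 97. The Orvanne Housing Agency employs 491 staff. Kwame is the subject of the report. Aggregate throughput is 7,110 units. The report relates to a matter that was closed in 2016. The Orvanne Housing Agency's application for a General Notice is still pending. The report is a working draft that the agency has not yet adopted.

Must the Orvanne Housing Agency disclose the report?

Yes — the Orvanne Housing Agency must disclose the report.

Exception (a) requires that the record is subject to attorney-client privilege; but the report carries no privilege marking, so (a) is unavailable.
Exception (b) fails — the report was produced internally.
Exception (c) does not apply: the report relates to a closed matter.
Exception (d)'s conditions are all satisfied: the report names a confidential informant; the coverage ratio is 51%, meeting the 48% threshold. But applying paragraphs (g)–(l): (g) is triggered — aggregate throughput is 7,110 units, below the 7,310 units limit. (h) would limit (g) — the reportable unit count is 97, below the 101 limit — but (i) sets (h) aside: (i) applies — a current Tier G Declaration is held. (j) would limit (i) — Kwame is the subject of the report — but (k) sets (j) aside: (k) operates — a current Class 3 Declaration is held. (l), which would lift (k), does not operate here — the record's age is 25 years, short of 28 years. So (d) is unavailable.
No exception is made out. the Orvanne Housing Agency falls within the general rule.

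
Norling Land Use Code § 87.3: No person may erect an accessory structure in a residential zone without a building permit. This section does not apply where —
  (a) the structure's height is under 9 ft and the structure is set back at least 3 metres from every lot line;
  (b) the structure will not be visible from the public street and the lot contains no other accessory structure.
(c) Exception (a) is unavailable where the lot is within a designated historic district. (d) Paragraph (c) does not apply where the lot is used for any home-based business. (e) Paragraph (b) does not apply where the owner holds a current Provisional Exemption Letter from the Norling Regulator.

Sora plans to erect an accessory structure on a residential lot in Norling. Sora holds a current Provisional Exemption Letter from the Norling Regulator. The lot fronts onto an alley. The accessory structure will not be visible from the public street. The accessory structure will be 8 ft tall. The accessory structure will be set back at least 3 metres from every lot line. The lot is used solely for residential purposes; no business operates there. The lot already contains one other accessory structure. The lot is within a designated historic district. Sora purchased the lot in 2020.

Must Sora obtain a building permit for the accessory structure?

Yes — Sora must obtain a building permit.

All of (a)'s requirements are met (the structure's height is 8 ft, under the 9 ft limit; the setback is at least 3 m on every side). But applying paragraphs (c)–(d): (c) operates against (a): the lot is in a historic district. (d), which would lift (c), is not engaged — the lot is solely residential. (a) is therefore removed.
Exception (b) does not apply: the lot already has another accessory structure.
No exception applies. The general rule governs.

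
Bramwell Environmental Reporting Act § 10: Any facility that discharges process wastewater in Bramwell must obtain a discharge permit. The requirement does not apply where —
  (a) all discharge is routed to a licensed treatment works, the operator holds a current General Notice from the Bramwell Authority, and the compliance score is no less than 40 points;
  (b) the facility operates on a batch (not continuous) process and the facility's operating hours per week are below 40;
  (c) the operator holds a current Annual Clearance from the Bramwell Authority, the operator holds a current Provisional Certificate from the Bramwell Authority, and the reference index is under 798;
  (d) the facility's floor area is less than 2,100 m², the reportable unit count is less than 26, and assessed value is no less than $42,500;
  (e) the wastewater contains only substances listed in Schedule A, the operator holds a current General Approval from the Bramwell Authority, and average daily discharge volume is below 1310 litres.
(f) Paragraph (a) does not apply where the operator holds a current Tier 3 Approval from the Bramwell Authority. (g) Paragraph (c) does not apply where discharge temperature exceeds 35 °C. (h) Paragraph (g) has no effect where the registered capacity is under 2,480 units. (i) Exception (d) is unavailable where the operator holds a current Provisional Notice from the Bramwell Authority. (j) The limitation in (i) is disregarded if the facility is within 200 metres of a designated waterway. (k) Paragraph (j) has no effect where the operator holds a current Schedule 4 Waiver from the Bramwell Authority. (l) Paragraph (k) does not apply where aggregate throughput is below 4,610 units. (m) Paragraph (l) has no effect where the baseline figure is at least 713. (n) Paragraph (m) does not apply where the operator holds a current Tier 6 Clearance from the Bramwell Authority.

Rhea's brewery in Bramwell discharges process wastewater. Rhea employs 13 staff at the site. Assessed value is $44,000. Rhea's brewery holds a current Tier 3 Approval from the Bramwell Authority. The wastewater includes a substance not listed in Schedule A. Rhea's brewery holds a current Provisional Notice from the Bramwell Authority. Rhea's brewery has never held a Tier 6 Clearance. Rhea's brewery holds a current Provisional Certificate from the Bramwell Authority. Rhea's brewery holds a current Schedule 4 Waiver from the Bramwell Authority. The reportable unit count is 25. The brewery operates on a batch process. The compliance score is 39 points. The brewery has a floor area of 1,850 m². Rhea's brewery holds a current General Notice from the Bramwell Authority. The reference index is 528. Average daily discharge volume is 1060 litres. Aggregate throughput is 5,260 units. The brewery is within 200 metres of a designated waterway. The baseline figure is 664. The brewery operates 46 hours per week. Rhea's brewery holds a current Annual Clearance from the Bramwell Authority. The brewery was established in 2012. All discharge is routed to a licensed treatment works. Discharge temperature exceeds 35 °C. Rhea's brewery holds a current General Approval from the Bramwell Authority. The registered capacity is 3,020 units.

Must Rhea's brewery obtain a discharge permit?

Exception (a) requires that the compliance score is no less than 40 points; but the compliance score is 39 points, short of 40 points, so (a) is unavailable.
Exception (b) fails — the facility's operating hours per week are 46, not below 40.
Exception (c)'s conditions are all satisfied: a current Annual Clearance is held; a current Provisional Certificate is held; the reference index is 528, under the 798 limit. But: (g) operates against (c): discharge temperature exceeds 35 °C. (h), which would lift (g), is not triggered — the registered capacity is 3,020 units, not under 2,480 units. (c) is therefore removed.
Exception (d): the facility's floor area is 1,850 m², less than the 2,100 m² limit; the reportable unit count is 25, less than the 26 limit; assessed value is $44,000, meeting the $42,500 threshold — every condition holds. However, paragraphs (i)–(n) must be considered: (i) operates — a current Provisional Notice is held. (j) is engaged (the brewery is within 200 m of a designated waterway), but is overridden by (k): (k) operates against (j): a current Schedule 4 Waiver is held. (l), which would lift (k), is inapplicable — aggregate throughput is 5,260 units, not below 4,610 units. So (d) is unavailable.
Exception (e) fails — the wastewater includes a non-Schedule-A substance.
No exception displaces § 10.

Yes — Rhea's brewery must obtain a discharge permit.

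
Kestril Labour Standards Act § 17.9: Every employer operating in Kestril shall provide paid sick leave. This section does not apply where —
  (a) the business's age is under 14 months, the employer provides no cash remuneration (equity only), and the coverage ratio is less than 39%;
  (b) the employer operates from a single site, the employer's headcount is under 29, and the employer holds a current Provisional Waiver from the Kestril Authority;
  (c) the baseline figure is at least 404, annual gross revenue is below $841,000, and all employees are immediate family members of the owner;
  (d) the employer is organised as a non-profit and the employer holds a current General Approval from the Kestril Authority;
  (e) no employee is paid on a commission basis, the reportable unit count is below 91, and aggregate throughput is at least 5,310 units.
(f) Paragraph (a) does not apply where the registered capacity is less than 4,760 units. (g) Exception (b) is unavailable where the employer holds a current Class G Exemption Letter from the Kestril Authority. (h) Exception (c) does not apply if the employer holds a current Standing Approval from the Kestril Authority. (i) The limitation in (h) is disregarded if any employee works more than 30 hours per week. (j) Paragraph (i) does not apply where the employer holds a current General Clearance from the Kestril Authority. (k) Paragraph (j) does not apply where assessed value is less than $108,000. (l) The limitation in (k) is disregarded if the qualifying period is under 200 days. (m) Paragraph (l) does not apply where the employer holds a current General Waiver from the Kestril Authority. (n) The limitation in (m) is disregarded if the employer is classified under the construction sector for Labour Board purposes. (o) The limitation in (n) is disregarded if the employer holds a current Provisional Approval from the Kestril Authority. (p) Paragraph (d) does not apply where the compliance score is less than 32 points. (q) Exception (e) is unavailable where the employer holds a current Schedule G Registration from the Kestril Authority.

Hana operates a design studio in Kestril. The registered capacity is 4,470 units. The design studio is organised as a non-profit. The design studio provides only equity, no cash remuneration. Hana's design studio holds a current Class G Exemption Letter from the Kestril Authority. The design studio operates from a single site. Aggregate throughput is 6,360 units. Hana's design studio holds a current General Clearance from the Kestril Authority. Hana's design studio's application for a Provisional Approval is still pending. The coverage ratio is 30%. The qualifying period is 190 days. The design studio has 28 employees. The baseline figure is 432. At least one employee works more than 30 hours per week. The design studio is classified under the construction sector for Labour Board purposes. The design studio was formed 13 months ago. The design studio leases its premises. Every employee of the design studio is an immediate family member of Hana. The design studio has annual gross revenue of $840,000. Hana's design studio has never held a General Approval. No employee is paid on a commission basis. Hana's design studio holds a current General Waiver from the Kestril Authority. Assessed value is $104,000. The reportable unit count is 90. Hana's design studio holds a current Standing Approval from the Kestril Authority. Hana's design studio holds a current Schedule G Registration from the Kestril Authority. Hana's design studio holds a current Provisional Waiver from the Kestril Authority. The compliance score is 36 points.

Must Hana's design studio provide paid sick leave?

Yes — Hana's design studio must provide paid sick leave.

Exception (a): the business's age is 13 months, under the 14 months limit; remuneration is equity-only; the coverage ratio is 30%, less than the 39% limit — every condition holds. Turning to paragraph (f): (f) operates against (a): the registered capacity is 4,470 units, less than the 4,760 units limit. So (a) is unavailable.
Exception (b): the employer operates from a single site; the employer's headcount is 28, under the 29 limit; a current Provisional Waiver is held — every condition holds. However, paragraph (g) must be considered: (g) is engaged — a current Class G Exemption Letter is held. (b) is therefore removed.
Exception (c) is satisfied on its face — the baseline figure is 432, meeting the 404 threshold; annual gross revenue is $840,000, below the $841,000 limit; every employee is an immediate family member. However, paragraphs (h)–(o) must be considered: (h) operates — a current Standing Approval is held. (i) operates (at least one employee exceeds 30 hours/week), but is itself disapplied by (j): (j) operates against (i): a current General Clearance is held. (k) would limit (j) — assessed value is $104,000, less than the $108,000 limit — but (l) sets (k) aside: (l) operates against (k): the qualifying period is 190 days, under the 200 days limit. (m) is engaged (a current General Waiver is held), but is displaced by (n): (n) applies — the design studio is classified under the construction sector. (o) is not engaged (no current Provisional Approval is held), so (n) stands. So (c) is unavailable.
Exception (d) fails — the General Approval is not current.
Exception (e)'s conditions are all satisfied: no employee is paid on commission; the reportable unit count is 90, below the 91 limit; aggregate throughput is 6,360 units, meeting the 5,310 units threshold. However, paragraph (q) must be considered: (q) is triggered — a current Schedule G Registration is held. So (e) is unavailable.
No exception applies. The general rule governs.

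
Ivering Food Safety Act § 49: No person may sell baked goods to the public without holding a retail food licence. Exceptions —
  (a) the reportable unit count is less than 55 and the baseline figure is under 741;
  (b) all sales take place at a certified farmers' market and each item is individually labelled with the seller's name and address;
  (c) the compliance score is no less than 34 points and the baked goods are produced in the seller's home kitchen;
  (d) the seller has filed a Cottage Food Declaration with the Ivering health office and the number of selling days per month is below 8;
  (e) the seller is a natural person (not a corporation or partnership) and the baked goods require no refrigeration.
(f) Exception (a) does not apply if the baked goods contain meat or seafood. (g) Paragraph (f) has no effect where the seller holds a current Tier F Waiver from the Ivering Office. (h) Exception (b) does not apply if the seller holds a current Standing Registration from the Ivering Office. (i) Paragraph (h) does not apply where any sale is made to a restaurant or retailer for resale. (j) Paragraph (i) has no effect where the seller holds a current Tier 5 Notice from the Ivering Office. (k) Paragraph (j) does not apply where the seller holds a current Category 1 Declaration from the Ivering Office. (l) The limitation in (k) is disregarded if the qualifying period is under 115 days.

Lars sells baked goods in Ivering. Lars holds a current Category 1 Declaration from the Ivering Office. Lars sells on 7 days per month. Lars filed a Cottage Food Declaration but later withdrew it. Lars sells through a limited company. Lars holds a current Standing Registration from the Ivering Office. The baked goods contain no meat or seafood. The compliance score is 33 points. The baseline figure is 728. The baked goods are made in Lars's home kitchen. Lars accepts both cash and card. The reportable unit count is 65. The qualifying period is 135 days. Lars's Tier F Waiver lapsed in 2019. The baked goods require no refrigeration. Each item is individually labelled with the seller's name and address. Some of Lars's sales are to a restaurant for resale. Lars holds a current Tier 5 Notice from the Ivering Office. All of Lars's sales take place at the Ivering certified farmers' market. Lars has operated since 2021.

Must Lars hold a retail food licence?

No — exception (b) applies; Lars is not required to hold a retail food licence.

Exception (a) does not apply: the reportable unit count is 65, not less than 55.
All of (b)'s requirements are met (all sales are at a certified farmers' market; items are individually labelled). Under paragraphs (h)–(l): (h) would limit (b) — a current Standing Registration is held — but (i) sets (h) aside: (i) operates against (h): some sales are to a restaurant for resale. (j) applies (a current Tier 5 Notice is held), but is overridden by (k): (k) applies — a current Category 1 Declaration is held. (l) is not engaged (the qualifying period is 135 days, not under 115 days), so (k) stands. (b) remains available.
Exception (c) fails — the compliance score is 33 points, short of 34 points.
Exception (d) does not apply: the Cottage Food Declaration was withdrawn.
Exception (e) does not apply: the seller operates through a limited company.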